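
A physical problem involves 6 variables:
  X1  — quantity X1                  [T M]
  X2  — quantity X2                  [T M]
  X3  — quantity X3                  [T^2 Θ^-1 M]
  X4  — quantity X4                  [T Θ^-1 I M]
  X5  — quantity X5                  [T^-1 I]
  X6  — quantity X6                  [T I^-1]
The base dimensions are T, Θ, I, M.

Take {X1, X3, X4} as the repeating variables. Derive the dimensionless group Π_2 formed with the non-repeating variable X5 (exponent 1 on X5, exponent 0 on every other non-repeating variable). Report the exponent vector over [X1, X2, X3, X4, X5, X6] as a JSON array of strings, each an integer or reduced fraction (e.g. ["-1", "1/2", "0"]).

Exponent matrix [T,Θ,I,M] × [X1,X2,X3,X4,X5,X6]:
  T: [ 1  1  2  1 -1  1]
  Θ: [ 0  0 -1 -1  0  0]
  I: [ 0  0  0  1  1 -1]
  M: [ 1  1  1  1  0  0]
RREF → pivots at {X1,X3,X4} ⇒ r = 3
Pivot set = {X1,X3,X4}, free = {X2,X5,X6}
RREF:
  r0: [   1    1    0    0    0    0]
  r1: [   0    0    1    0   -1    1]
  r2: [   0    0    0    1    1   -1]
  r3: [   0    0    0    0    0    0]
Fix exponent of X5 at 1, X2 at 0, X6 at 0; solve each RREF row for its pivot's exponent:
  r0: exp(X1) + (0)·1 = 0 ⇒ exp(X1) = 0
  r1: exp(X3) + (-1)·1 = 0 ⇒ exp(X3) = 1
  r2: exp(X4) + (1)·1 = 0 ⇒ exp(X4) = -1
Π_2 = X3 · X4^-1 · X5

["0", "0", "1", "-1", "1", "0"]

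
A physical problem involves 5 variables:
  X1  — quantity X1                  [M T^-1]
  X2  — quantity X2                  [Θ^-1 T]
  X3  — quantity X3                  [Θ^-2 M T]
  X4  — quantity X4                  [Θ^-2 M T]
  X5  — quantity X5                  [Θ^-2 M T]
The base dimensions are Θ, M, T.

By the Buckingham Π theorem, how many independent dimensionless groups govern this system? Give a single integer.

3

Dimensional matrix (Θ×M×T by X1×X2×X3×X4×X5):
  Θ: [ 0 -1 -2 -2 -2]
  M: [ 1  0  1  1  1]
  T: [-1  1  1  1  1]
RREF → pivots at {X1,X2} ⇒ r = 2
Π count = n − r = 5 − 2 = 3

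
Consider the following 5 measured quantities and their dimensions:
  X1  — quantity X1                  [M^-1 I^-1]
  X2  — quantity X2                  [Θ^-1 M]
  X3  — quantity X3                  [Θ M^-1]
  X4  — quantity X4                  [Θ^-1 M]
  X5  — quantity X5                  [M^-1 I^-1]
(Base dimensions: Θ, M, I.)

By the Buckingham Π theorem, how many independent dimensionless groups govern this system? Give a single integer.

Exponent matrix [Θ,M,I] × [X1,X2,X3,X4,X5]:
  Θ: [ 0 -1  1 -1  0]
  M: [-1  1 -1  1 -1]
  I: [-1  0  0  0 -1]
Row reduction gives pivot columns X1,X2; rank = 2
n=5, r=2 ⇒ 3 dimensionless groups

3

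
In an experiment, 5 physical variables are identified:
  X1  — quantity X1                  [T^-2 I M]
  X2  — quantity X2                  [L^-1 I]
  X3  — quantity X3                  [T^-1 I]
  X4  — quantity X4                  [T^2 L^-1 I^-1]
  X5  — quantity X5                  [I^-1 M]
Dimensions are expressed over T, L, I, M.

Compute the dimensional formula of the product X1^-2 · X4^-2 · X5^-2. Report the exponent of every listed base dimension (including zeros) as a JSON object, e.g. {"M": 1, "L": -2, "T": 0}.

Dimensional matrix (T×L×I×M by X1×X2×X3×X4×X5):
  T: [-2  0 -1  2  0]
  L: [ 0 -1  0 -1  0]
  I: [ 1  1  1 -1 -1]
  M: [ 1  0  0  0  1]
  [T]: (-2)·-2+(-2)·2+(-2)·0 = 0
  [L]: (-2)·0+(-2)·-1+(-2)·0 = 2
  [I]: (-2)·1+(-2)·-1+(-2)·-1 = 2
  [M]: (-2)·1+(-2)·0+(-2)·1 = -4
⇒ L^2 I^2 M^-4

{"T": 0, "L": 2, "I": 2, "M": -4}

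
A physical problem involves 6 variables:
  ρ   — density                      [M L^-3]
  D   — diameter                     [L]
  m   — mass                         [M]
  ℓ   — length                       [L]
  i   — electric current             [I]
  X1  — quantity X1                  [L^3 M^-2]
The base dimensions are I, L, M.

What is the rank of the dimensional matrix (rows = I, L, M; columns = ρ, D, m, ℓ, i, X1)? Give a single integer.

3

Exponent matrix [I,L,M] × [ρ,D,m,ℓ,i,X1]:
  I: [ 0  0  0  0  1  0]
  L: [-3  1  0  1  0  3]
  M: [ 1  0  1  0  0 -2]
Row reduction gives pivot columns ρ,D,i; rank = 3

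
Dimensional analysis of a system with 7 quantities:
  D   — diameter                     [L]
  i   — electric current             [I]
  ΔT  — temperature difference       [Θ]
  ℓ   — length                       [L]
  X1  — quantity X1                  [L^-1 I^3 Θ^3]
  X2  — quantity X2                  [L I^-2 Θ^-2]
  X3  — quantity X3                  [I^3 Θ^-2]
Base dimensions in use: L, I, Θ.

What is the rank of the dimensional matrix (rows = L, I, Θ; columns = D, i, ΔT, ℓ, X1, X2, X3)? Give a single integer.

3

Dimensional matrix (L×I×Θ by D×i×ΔT×ℓ×X1×X2×X3):
  L: [ 1  0  0  1 -1  1  0]
  I: [ 0  1  0  0  3 -2  3]
  Θ: [ 0  0  1  0  3 -2 -2]
RREF → pivots at {D,i,ΔT} ⇒ r = 3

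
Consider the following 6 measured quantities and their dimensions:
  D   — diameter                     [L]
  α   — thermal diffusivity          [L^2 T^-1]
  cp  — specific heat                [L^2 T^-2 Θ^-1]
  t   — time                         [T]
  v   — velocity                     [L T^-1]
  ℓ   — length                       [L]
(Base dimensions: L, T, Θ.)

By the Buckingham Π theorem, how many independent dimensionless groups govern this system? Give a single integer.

Dimensional matrix (L×T×Θ by D×α×cp×t×v×ℓ):
  L: [ 1  2  2  0  1  1]
  T: [ 0 -1 -2  1 -1  0]
  Θ: [ 0  0 -1  0  0  0]
Row reduction gives pivot columns D,α,cp; rank = 3
n=6, r=3 ⇒ 3 dimensionless groups

3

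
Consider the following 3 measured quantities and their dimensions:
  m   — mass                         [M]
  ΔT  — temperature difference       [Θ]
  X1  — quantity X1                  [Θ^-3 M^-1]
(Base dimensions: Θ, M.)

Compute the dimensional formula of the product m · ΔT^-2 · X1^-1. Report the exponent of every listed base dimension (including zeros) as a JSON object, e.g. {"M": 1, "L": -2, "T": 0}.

Dimensional matrix (Θ×M by m×ΔT×X1):
  Θ: [ 0  1 -3]
  M: [ 1  0 -1]
  [Θ]: (1)·0+(-2)·1+(-1)·-3 = 1
  [M]: (1)·1+(-2)·0+(-1)·-1 = 2
⇒ Θ M^2

{"Θ": 1, "M": 2}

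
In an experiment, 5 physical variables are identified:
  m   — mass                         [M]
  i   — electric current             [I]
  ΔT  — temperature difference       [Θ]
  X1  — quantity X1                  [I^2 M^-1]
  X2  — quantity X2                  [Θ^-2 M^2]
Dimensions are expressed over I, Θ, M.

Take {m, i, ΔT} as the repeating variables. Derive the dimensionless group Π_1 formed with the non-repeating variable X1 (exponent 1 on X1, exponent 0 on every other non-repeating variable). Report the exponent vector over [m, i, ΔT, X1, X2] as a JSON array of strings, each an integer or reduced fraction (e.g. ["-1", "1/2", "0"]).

Write exponents as rows I,Θ,M / cols m,i,ΔT,X1,X2:
  I: [ 0  1  0  2  0]
  Θ: [ 0  0  1  0 -2]
  M: [ 1  0  0 -1  2]
Echelon form has 3 nonzero rows (pivots: m,i,ΔT)
Pivot set = {m,i,ΔT}, free = {X1,X2}
RREF:
  r0: [   1    0    0   -1    2]
  r1: [   0    1    0    2    0]
  r2: [   0    0    1    0   -2]
Fix exponent of X1 at 1, X2 at 0; solve each RREF row for its pivot's exponent:
  r0: exp(m) + (-1)·1 = 0 ⇒ exp(m) = 1
  r1: exp(i) + (2)·1 = 0 ⇒ exp(i) = -2
  r2: exp(ΔT) + (0)·1 = 0 ⇒ exp(ΔT) = 0
Π_1 = m · i^-2 · X1

["1", "-2", "0", "1", "0"]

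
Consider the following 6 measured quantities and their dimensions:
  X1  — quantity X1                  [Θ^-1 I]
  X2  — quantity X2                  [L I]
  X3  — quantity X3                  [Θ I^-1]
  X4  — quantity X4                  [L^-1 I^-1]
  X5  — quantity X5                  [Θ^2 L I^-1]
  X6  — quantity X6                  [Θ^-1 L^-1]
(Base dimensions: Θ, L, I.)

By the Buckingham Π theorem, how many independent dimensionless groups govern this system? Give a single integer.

4

Exponent matrix [Θ,L,I] × [X1,X2,X3,X4,X5,X6]:
  Θ: [-1  0  1  0  2 -1]
  L: [ 0  1  0 -1  1 -1]
  I: [ 1  1 -1 -1 -1  0]
Echelon form has 2 nonzero rows (pivots: X1,X2)
n=6, r=2 ⇒ 4 dimensionless groups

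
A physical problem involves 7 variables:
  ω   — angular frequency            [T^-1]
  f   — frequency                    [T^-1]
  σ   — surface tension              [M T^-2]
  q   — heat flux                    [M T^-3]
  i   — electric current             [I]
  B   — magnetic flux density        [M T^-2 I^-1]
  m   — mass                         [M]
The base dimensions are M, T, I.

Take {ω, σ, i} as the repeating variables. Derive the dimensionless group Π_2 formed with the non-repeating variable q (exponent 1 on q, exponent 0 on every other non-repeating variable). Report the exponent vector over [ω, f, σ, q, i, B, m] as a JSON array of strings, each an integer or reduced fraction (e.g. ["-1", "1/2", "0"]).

["-1", "0", "-1", "1", "0", "0", "0"]

Write exponents as rows M,T,I / cols ω,f,σ,q,i,B,m:
  M: [ 0  0  1  1  0  1  1]
  T: [-1 -1 -2 -3  0 -2  0]
  I: [ 0  0  0  0  1 -1  0]
Row reduction gives pivot columns ω,σ,i; rank = 3
Pivot set = {ω,σ,i}, free = {f,q,B,m}
RREF:
  r0: [   1    1    0    1    0    0   -2]
  r1: [   0    0    1    1    0    1    1]
  r2: [   0    0    0    0    1   -1    0]
Fix exponent of q at 1, f at 0, B at 0, m at 0; solve each RREF row for its pivot's exponent:
  r0: exp(ω) + (1)·1 = 0 ⇒ exp(ω) = -1
  r1: exp(σ) + (1)·1 = 0 ⇒ exp(σ) = -1
  r2: exp(i) + (0)·1 = 0 ⇒ exp(i) = 0
Π_2 = ω^-1 · σ^-1 · q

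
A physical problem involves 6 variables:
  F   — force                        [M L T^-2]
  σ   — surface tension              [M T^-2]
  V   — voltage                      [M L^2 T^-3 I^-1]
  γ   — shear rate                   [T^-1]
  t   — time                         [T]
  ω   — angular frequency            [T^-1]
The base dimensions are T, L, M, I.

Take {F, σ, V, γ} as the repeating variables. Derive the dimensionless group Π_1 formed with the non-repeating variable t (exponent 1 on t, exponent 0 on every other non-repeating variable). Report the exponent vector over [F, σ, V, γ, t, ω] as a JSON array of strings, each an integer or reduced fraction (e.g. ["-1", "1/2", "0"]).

Write exponents as rows T,L,M,I / cols F,σ,V,γ,t,ω:
  T: [-2 -2 -3 -1  1 -1]
  L: [ 1  0  2  0  0  0]
  M: [ 1  1  1  0  0  0]
  I: [ 0  0 -1  0  0  0]
Echelon form has 4 nonzero rows (pivots: F,σ,V,γ)
Repeat: F,σ,V,γ; free: t,ω
RREF:
  r0: [   1    0    0    0    0    0]
  r1: [   0    1    0    0    0    0]
  r2: [   0    0    1    0    0    0]
  r3: [   0    0    0    1   -1    1]
Fix exponent of t at 1, ω at 0; solve each RREF row for its pivot's exponent:
  r0: exp(F) + (0)·1 = 0 ⇒ exp(F) = 0
  r1: exp(σ) + (0)·1 = 0 ⇒ exp(σ) = 0
  r2: exp(V) + (0)·1 = 0 ⇒ exp(V) = 0
  r3: exp(γ) + (-1)·1 = 0 ⇒ exp(γ) = 1
Π_1 = γ · t

["0", "0", "0", "1", "1", "0"]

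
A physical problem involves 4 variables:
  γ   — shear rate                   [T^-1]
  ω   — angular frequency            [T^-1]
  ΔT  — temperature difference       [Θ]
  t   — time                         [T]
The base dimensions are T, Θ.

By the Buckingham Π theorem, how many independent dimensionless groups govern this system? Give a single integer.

2

Exponent matrix [T,Θ] × [γ,ω,ΔT,t]:
  T: [-1 -1  0  1]
  Θ: [ 0  0  1  0]
Row reduction gives pivot columns γ,ΔT; rank = 2
Π count = n − r = 4 − 2 = 2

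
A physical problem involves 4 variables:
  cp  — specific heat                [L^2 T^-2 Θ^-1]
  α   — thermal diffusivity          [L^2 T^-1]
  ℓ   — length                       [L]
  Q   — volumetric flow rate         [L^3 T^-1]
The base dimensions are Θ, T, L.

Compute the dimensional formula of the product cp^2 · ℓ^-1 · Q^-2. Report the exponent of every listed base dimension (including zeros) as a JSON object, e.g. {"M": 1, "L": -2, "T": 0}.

Write exponents as rows Θ,T,L / cols cp,α,ℓ,Q:
  Θ: [-1  0  0  0]
  T: [-2 -1  0 -1]
  L: [ 2  2  1  3]
  [Θ]: (2)·-1+(-1)·0+(-2)·0 = -2
  [T]: (2)·-2+(-1)·0+(-2)·-1 = -2
  [L]: (2)·2+(-1)·1+(-2)·3 = -3
⇒ Θ^-2 T^-2 L^-3

{"Θ": -2, "T": -2, "L": -3}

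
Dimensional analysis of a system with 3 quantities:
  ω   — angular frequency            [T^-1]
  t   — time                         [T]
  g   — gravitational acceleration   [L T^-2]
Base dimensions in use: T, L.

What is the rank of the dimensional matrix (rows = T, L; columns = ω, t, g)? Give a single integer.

2

Write exponents as rows T,L / cols ω,t,g:
  T: [-1  1 -2]
  L: [ 0  0  1]
Row reduction gives pivot columns ω,g; rank = 2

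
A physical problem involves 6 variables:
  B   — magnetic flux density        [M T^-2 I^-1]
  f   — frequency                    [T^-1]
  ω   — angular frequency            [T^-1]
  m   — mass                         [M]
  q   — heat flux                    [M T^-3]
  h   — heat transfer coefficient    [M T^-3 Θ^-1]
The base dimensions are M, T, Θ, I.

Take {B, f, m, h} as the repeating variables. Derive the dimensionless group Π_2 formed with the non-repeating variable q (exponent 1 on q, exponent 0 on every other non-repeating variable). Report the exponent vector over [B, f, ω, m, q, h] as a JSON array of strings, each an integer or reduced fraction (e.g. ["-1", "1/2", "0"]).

["0", "-3", "0", "-1", "1", "0"]

Write exponents as rows M,T,Θ,I / cols B,f,ω,m,q,h:
  M: [ 1  0  0  1  1  1]
  T: [-2 -1 -1  0 -3 -3]
  Θ: [ 0  0  0  0  0 -1]
  I: [-1  0  0  0  0  0]
RREF → pivots at {B,f,m,h} ⇒ r = 4
Pivot set = {B,f,m,h}, free = {ω,q}
RREF:
  r0: [   1    0    0    0    0    0]
  r1: [   0    1    1    0    3    0]
  r2: [   0    0    0    1    1    0]
  r3: [   0    0    0    0    0    1]
Fix exponent of q at 1, ω at 0; solve each RREF row for its pivot's exponent:
  r0: exp(B) + (0)·1 = 0 ⇒ exp(B) = 0
  r1: exp(f) + (3)·1 = 0 ⇒ exp(f) = -3
  r2: exp(m) + (1)·1 = 0 ⇒ exp(m) = -1
  r3: exp(h) + (0)·1 = 0 ⇒ exp(h) = 0
Π_2 = f^-3 · m^-1 · q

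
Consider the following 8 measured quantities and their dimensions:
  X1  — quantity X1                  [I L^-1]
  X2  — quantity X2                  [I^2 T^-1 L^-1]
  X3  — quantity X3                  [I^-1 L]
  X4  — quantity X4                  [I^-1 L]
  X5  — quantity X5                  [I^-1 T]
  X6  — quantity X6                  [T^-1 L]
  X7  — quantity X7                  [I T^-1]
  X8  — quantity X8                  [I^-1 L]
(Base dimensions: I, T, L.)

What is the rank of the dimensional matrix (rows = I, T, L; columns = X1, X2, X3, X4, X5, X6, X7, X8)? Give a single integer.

2

Dimensional matrix (I×T×L by X1×X2×X3×X4×X5×X6×X7×X8):
  I: [ 1  2 -1 -1 -1  0  1 -1]
  T: [ 0 -1  0  0  1 -1 -1  0]
  L: [-1 -1  1  1  0  1  0  1]
RREF → pivots at {X1,X2} ⇒ r = 2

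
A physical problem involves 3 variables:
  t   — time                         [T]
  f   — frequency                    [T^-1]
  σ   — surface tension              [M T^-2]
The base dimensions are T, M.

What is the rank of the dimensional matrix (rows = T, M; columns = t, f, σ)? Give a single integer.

2

Write exponents as rows T,M / cols t,f,σ:
  T: [ 1 -1 -2]
  M: [ 0  0  1]
RREF → pivots at {t,σ} ⇒ r = 2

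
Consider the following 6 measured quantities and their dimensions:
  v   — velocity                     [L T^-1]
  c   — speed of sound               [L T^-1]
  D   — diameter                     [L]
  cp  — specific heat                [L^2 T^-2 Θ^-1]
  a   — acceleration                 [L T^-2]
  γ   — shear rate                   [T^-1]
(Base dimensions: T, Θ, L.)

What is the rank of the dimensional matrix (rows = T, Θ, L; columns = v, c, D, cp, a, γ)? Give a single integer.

Exponent matrix [T,Θ,L] × [v,c,D,cp,a,γ]:
  T: [-1 -1  0 -2 -2 -1]
  Θ: [ 0  0  0 -1  0  0]
  L: [ 1  1  1  2  1  0]
Echelon form has 3 nonzero rows (pivots: v,D,cp)

3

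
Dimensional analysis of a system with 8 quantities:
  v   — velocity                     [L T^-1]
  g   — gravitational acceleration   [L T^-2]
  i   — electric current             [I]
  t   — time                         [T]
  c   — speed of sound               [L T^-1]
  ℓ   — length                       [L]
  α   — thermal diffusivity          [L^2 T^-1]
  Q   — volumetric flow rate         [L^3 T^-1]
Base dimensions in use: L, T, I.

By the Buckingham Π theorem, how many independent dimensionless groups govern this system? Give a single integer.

Write exponents as rows L,T,I / cols v,g,i,t,c,ℓ,α,Q:
  L: [ 1  1  0  0  1  1  2  3]
  T: [-1 -2  0  1 -1  0 -1 -1]
  I: [ 0  0  1  0  0  0  0  0]
RREF → pivots at {v,g,i} ⇒ r = 3
n=8, r=3 ⇒ 5 dimensionless groups

5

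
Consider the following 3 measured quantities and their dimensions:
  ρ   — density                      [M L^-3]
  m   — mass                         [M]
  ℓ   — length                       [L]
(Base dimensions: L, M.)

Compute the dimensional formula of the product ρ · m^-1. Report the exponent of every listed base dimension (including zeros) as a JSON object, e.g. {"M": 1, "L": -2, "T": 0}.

{"L": -3, "M": 0}

Write exponents as rows L,M / cols ρ,m,ℓ:
  L: [-3  0  1]
  M: [ 1  1  0]
  [L]: (1)·-3+(-1)·0 = -3
  [M]: (1)·1+(-1)·1 = 0
⇒ L^-3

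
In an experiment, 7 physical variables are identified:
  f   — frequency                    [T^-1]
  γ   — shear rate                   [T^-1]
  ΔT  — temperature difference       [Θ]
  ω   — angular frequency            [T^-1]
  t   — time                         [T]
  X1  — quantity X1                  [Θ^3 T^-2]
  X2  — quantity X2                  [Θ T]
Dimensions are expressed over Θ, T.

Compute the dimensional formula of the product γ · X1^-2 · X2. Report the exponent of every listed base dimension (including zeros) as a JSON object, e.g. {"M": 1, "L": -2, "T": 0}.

Exponent matrix [Θ,T] × [f,γ,ΔT,ω,t,X1,X2]:
  Θ: [ 0  0  1  0  0  3  1]
  T: [-1 -1  0 -1  1 -2  1]
  [Θ]: (1)·0+(-2)·3+(1)·1 = -5
  [T]: (1)·-1+(-2)·-2+(1)·1 = 4
⇒ Θ^-5 T^4

{"Θ": -5, "T": 4}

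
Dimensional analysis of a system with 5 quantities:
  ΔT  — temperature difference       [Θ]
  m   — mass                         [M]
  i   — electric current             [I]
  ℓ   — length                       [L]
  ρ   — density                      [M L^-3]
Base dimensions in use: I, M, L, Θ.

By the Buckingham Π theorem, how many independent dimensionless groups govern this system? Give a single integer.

Write exponents as rows I,M,L,Θ / cols ΔT,m,i,ℓ,ρ:
  I: [ 0  0  1  0  0]
  M: [ 0  1  0  0  1]
  L: [ 0  0  0  1 -3]
  Θ: [ 1  0  0  0  0]
RREF → pivots at {ΔT,m,i,ℓ} ⇒ r = 4
n=5, r=4 ⇒ 1 dimensionless group

1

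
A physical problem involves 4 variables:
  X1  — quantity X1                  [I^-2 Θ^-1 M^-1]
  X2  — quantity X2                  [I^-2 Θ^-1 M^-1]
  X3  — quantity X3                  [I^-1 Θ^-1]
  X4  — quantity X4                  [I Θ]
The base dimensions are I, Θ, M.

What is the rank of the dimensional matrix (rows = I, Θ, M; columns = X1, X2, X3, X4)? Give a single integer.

Exponent matrix [I,Θ,M] × [X1,X2,X3,X4]:
  I: [-2 -2 -1  1]
  Θ: [-1 -1 -1  1]
  M: [-1 -1  0  0]
Echelon form has 2 nonzero rows (pivots: X1,X3)

2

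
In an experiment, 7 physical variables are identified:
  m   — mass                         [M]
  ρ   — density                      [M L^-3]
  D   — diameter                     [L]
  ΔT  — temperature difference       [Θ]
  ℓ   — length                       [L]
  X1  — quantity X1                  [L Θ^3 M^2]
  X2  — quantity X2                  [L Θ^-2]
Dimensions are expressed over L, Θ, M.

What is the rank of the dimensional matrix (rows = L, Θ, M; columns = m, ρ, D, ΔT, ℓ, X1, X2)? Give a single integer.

Exponent matrix [L,Θ,M] × [m,ρ,D,ΔT,ℓ,X1,X2]:
  L: [ 0 -3  1  0  1  1  1]
  Θ: [ 0  0  0  1  0  3 -2]
  M: [ 1  1  0  0  0  2  0]
Row reduction gives pivot columns m,ρ,ΔT; rank = 3

3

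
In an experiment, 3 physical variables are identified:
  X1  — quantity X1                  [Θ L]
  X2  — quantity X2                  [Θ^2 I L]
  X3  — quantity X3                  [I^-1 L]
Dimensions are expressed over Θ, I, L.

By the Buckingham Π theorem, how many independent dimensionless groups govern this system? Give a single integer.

Exponent matrix [Θ,I,L] × [X1,X2,X3]:
  Θ: [ 1  2  0]
  I: [ 0  1 -1]
  L: [ 1  1  1]
Row reduction gives pivot columns X1,X2; rank = 2
n=3, r=2 ⇒ 1 dimensionless group

1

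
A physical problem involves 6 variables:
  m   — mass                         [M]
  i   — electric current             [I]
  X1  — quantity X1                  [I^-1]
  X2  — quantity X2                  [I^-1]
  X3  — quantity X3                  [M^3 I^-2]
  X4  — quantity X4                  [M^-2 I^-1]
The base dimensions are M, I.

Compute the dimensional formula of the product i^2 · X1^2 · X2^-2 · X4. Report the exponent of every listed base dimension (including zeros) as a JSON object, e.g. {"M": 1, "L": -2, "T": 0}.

Exponent matrix [M,I] × [m,i,X1,X2,X3,X4]:
  M: [ 1  0  0  0  3 -2]
  I: [ 0  1 -1 -1 -2 -1]
  [M]: (2)·0+(2)·0+(-2)·0+(1)·-2 = -2
  [I]: (2)·1+(2)·-1+(-2)·-1+(1)·-1 = 1
⇒ M^-2 I

{"M": -2, "I": 1}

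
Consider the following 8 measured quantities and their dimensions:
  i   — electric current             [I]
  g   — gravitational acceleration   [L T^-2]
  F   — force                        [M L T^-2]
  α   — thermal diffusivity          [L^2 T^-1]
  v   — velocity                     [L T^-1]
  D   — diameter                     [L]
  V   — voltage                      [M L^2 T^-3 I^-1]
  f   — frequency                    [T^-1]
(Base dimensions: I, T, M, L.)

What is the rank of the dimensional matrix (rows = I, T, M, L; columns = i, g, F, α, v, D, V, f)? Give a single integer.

Dimensional matrix (I×T×M×L by i×g×F×α×v×D×V×f):
  I: [ 1  0  0  0  0  0 -1  0]
  T: [ 0 -2 -2 -1 -1  0 -3 -1]
  M: [ 0  0  1  0  0  0  1  0]
  L: [ 0  1  1  2  1  1  2  0]
Row reduction gives pivot columns i,g,F,α; rank = 4

4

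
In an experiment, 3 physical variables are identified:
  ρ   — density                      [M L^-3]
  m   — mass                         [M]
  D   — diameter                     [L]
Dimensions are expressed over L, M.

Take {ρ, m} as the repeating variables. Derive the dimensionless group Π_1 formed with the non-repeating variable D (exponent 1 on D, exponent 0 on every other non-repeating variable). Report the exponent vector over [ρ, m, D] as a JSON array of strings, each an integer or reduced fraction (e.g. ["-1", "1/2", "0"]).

["1/3", "-1/3", "1"]

Dimensional matrix (L×M by ρ×m×D):
  L: [-3  0  1]
  M: [ 1  1  0]
RREF → pivots at {ρ,m} ⇒ r = 2
Repeat: ρ,m; free: D
RREF:
  r0: [   1    0 -1/3]
  r1: [   0    1  1/3]
Fix exponent of D at 1; solve each RREF row for its pivot's exponent:
  r0: exp(ρ) + (-1/3)·1 = 0 ⇒ exp(ρ) = 1/3
  r1: exp(m) + (1/3)·1 = 0 ⇒ exp(m) = -1/3
Π_1 = ρ^(1/3) · m^(-1/3) · D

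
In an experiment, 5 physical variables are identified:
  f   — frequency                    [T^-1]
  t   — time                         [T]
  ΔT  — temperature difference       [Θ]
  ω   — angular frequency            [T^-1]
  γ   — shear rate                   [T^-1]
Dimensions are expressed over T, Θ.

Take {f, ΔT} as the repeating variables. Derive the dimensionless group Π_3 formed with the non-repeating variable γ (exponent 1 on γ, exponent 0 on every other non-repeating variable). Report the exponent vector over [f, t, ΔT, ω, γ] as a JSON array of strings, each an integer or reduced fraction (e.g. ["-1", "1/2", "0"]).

["-1", "0", "0", "0", "1"]

Dimensional matrix (T×Θ by f×t×ΔT×ω×γ):
  T: [-1  1  0 -1 -1]
  Θ: [ 0  0  1  0  0]
Row reduction gives pivot columns f,ΔT; rank = 2
Pivot set = {f,ΔT}, free = {t,ω,γ}
RREF:
  r0: [   1   -1    0    1    1]
  r1: [   0    0    1    0    0]
Fix exponent of γ at 1, t at 0, ω at 0; solve each RREF row for its pivot's exponent:
  r0: exp(f) + (1)·1 = 0 ⇒ exp(f) = -1
  r1: exp(ΔT) + (0)·1 = 0 ⇒ exp(ΔT) = 0
Π_3 = f^-1 · γ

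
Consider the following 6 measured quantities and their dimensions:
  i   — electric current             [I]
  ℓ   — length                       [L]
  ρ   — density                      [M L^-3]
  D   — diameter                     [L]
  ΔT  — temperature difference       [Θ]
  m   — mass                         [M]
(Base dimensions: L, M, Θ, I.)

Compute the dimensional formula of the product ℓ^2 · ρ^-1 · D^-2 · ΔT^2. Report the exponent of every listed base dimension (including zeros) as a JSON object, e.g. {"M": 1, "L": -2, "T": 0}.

{"L": 3, "M": -1, "Θ": 2, "I": 0}

Write exponents as rows L,M,Θ,I / cols i,ℓ,ρ,D,ΔT,m:
  L: [ 0  1 -3  1  0  0]
  M: [ 0  0  1  0  0  1]
  Θ: [ 0  0  0  0  1  0]
  I: [ 1  0  0  0  0  0]
  [L]: (2)·1+(-1)·-3+(-2)·1+(2)·0 = 3
  [M]: (2)·0+(-1)·1+(-2)·0+(2)·0 = -1
  [Θ]: (2)·0+(-1)·0+(-2)·0+(2)·1 = 2
  [I]: (2)·0+(-1)·0+(-2)·0+(2)·0 = 0
⇒ L^3 M^-1 Θ^2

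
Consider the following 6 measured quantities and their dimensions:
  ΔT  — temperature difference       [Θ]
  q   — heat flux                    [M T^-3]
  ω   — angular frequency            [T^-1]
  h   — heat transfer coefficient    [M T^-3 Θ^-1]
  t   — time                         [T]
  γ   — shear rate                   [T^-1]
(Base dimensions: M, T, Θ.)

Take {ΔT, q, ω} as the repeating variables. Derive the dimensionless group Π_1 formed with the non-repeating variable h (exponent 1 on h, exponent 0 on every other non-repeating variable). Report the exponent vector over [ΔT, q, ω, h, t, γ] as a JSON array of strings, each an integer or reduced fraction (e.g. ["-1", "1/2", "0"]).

Write exponents as rows M,T,Θ / cols ΔT,q,ω,h,t,γ:
  M: [ 0  1  0  1  0  0]
  T: [ 0 -3 -1 -3  1 -1]
  Θ: [ 1  0  0 -1  0  0]
Echelon form has 3 nonzero rows (pivots: ΔT,q,ω)
Repeat: ΔT,q,ω; free: h,t,γ
RREF:
  r0: [   1    0    0   -1    0    0]
  r1: [   0    1    0    1    0    0]
  r2: [   0    0    1    0   -1    1]
Fix exponent of h at 1, t at 0, γ at 0; solve each RREF row for its pivot's exponent:
  r0: exp(ΔT) + (-1)·1 = 0 ⇒ exp(ΔT) = 1
  r1: exp(q) + (1)·1 = 0 ⇒ exp(q) = -1
  r2: exp(ω) + (0)·1 = 0 ⇒ exp(ω) = 0
Π_1 = ΔT · q^-1 · h

["1", "-1", "0", "1", "0", "0"]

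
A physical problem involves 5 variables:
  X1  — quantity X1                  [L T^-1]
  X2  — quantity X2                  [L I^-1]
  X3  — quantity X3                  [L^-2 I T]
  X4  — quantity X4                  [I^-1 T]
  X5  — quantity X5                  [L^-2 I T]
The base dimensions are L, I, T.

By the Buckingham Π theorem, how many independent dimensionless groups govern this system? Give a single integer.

Dimensional matrix (L×I×T by X1×X2×X3×X4×X5):
  L: [ 1  1 -2  0 -2]
  I: [ 0 -1  1 -1  1]
  T: [-1  0  1  1  1]
Echelon form has 2 nonzero rows (pivots: X1,X2)
Π count = n − r = 5 − 2 = 3

3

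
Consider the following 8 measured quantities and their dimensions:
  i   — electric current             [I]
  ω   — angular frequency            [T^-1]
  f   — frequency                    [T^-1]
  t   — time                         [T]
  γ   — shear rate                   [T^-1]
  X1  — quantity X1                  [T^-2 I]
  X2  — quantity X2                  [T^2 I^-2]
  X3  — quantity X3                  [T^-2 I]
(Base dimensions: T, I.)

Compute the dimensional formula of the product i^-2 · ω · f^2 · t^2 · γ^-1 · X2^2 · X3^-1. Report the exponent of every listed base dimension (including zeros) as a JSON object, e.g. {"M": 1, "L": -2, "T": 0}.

Write exponents as rows T,I / cols i,ω,f,t,γ,X1,X2,X3:
  T: [ 0 -1 -1  1 -1 -2  2 -2]
  I: [ 1  0  0  0  0  1 -2  1]
  [T]: (-2)·0+(1)·-1+(2)·-1+(2)·1+(-1)·-1+(2)·2+(-1)·-2 = 6
  [I]: (-2)·1+(1)·0+(2)·0+(2)·0+(-1)·0+(2)·-2+(-1)·1 = -7
⇒ T^6 I^-7

{"T": 6, "I": -7}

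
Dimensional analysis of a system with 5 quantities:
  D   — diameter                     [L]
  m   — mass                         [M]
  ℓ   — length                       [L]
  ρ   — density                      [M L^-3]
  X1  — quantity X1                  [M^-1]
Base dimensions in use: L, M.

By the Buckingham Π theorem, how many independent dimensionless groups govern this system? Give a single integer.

Exponent matrix [L,M] × [D,m,ℓ,ρ,X1]:
  L: [ 1  0  1 -3  0]
  M: [ 0  1  0  1 -1]
RREF → pivots at {D,m} ⇒ r = 2
5 vars − rank 2 = 3 Π groups

3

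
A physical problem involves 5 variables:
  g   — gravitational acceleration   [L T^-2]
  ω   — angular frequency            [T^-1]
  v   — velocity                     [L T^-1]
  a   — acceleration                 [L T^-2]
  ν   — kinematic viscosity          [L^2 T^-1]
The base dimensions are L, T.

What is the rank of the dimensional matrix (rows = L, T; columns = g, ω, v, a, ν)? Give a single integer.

2

Write exponents as rows L,T / cols g,ω,v,a,ν:
  L: [ 1  0  1  1  2]
  T: [-2 -1 -1 -2 -1]
RREF → pivots at {g,ω} ⇒ r = 2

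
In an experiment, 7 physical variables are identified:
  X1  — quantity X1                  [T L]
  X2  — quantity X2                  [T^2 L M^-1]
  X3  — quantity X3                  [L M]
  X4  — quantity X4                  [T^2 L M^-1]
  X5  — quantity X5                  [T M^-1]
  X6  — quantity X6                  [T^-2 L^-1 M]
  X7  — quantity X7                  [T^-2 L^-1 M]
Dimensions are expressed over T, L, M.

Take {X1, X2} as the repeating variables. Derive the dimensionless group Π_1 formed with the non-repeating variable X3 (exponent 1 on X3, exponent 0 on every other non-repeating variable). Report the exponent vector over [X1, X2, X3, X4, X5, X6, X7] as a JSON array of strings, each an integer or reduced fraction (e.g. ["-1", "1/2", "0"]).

["-2", "1", "1", "0", "0", "0", "0"]

Exponent matrix [T,L,M] × [X1,X2,X3,X4,X5,X6,X7]:
  T: [ 1  2  0  2  1 -2 -2]
  L: [ 1  1  1  1  0 -1 -1]
  M: [ 0 -1  1 -1 -1  1  1]
RREF → pivots at {X1,X2} ⇒ r = 2
Pivot set = {X1,X2}, free = {X3,X4,X5,X6,X7}
RREF:
  r0: [   1    0    2    0   -1    0    0]
  r1: [   0    1   -1    1    1   -1   -1]
  r2: [   0    0    0    0    0    0    0]
Fix exponent of X3 at 1, X4 at 0, X5 at 0, X6 at 0, X7 at 0; solve each RREF row for its pivot's exponent:
  r0: exp(X1) + (2)·1 = 0 ⇒ exp(X1) = -2
  r1: exp(X2) + (-1)·1 = 0 ⇒ exp(X2) = 1
Π_1 = X1^-2 · X2 · X3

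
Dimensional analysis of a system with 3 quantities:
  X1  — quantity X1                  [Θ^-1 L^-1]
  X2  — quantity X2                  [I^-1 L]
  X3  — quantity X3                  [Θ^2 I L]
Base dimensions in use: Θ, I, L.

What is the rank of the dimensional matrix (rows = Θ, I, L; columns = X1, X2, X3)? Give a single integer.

Exponent matrix [Θ,I,L] × [X1,X2,X3]:
  Θ: [-1  0  2]
  I: [ 0 -1  1]
  L: [-1  1  1]
RREF → pivots at {X1,X2} ⇒ r = 2

2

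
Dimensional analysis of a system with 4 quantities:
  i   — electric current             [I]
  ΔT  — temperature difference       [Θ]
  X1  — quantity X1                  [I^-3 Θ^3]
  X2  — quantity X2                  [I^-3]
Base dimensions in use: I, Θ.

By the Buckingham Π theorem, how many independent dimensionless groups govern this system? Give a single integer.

2

Exponent matrix [I,Θ] × [i,ΔT,X1,X2]:
  I: [ 1  0 -3 -3]
  Θ: [ 0  1  3  0]
Echelon form has 2 nonzero rows (pivots: i,ΔT)
Π count = n − r = 4 − 2 = 2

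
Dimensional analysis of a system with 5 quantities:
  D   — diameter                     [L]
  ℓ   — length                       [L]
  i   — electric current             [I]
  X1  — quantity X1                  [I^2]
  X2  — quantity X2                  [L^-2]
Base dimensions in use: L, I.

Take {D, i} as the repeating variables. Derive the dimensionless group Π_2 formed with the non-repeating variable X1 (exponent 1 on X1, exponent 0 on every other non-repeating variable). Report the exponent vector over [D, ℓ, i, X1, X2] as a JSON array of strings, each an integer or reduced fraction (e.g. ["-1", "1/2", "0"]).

Exponent matrix [L,I] × [D,ℓ,i,X1,X2]:
  L: [ 1  1  0  0 -2]
  I: [ 0  0  1  2  0]
Echelon form has 2 nonzero rows (pivots: D,i)
Pivot set = {D,i}, free = {ℓ,X1,X2}
RREF:
  r0: [   1    1    0    0   -2]
  r1: [   0    0    1    2    0]
Fix exponent of X1 at 1, ℓ at 0, X2 at 0; solve each RREF row for its pivot's exponent:
  r0: exp(D) + (0)·1 = 0 ⇒ exp(D) = 0
  r1: exp(i) + (2)·1 = 0 ⇒ exp(i) = -2
Π_2 = i^-2 · X1

["0", "0", "-2", "1", "0"]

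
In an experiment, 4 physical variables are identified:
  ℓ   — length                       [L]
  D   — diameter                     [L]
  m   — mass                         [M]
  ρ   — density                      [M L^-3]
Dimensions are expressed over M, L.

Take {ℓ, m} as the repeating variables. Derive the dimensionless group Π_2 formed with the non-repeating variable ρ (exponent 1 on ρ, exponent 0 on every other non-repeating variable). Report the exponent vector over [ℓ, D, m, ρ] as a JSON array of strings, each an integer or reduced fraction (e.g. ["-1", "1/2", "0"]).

["3", "0", "-1", "1"]

Exponent matrix [M,L] × [ℓ,D,m,ρ]:
  M: [ 0  0  1  1]
  L: [ 1  1  0 -3]
Row reduction gives pivot columns ℓ,m; rank = 2
Pivot set = {ℓ,m}, free = {D,ρ}
RREF:
  r0: [   1    1    0   -3]
  r1: [   0    0    1    1]
Fix exponent of ρ at 1, D at 0; solve each RREF row for its pivot's exponent:
  r0: exp(ℓ) + (-3)·1 = 0 ⇒ exp(ℓ) = 3
  r1: exp(m) + (1)·1 = 0 ⇒ exp(m) = -1
Π_2 = ℓ^3 · m^-1 · ρ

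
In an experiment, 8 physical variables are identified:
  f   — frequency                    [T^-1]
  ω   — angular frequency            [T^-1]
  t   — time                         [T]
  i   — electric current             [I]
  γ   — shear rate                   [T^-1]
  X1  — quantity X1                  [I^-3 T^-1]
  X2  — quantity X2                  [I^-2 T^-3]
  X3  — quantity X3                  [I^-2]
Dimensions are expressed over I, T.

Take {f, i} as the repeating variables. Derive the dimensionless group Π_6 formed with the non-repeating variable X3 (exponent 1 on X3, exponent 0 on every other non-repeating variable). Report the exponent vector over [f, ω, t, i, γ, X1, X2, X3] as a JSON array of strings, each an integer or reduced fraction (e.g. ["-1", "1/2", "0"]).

Dimensional matrix (I×T by f×ω×t×i×γ×X1×X2×X3):
  I: [ 0  0  0  1  0 -3 -2 -2]
  T: [-1 -1  1  0 -1 -1 -3  0]
RREF → pivots at {f,i} ⇒ r = 2
Repeat: f,i; free: ω,t,γ,X1,X2,X3
RREF:
  r0: [   1    1   -1    0    1    1    3    0]
  r1: [   0    0    0    1    0   -3   -2   -2]
Fix exponent of X3 at 1, ω at 0, t at 0, γ at 0, X1 at 0, X2 at 0; solve each RREF row for its pivot's exponent:
  r0: exp(f) + (0)·1 = 0 ⇒ exp(f) = 0
  r1: exp(i) + (-2)·1 = 0 ⇒ exp(i) = 2
Π_6 = i^2 · X3

["0", "0", "0", "2", "0", "0", "0", "1"]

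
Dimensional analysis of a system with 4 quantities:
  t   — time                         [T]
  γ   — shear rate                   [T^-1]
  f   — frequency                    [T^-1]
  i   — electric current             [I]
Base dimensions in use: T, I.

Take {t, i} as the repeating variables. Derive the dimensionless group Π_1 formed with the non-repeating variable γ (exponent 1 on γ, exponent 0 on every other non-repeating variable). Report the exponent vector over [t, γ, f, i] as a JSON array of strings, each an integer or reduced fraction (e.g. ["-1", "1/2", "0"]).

["1", "1", "0", "0"]

Dimensional matrix (T×I by t×γ×f×i):
  T: [ 1 -1 -1  0]
  I: [ 0  0  0  1]
Row reduction gives pivot columns t,i; rank = 2
Repeat: t,i; free: γ,f
RREF:
  r0: [   1   -1   -1    0]
  r1: [   0    0    0    1]
Fix exponent of γ at 1, f at 0; solve each RREF row for its pivot's exponent:
  r0: exp(t) + (-1)·1 = 0 ⇒ exp(t) = 1
  r1: exp(i) + (0)·1 = 0 ⇒ exp(i) = 0
Π_1 = t · γ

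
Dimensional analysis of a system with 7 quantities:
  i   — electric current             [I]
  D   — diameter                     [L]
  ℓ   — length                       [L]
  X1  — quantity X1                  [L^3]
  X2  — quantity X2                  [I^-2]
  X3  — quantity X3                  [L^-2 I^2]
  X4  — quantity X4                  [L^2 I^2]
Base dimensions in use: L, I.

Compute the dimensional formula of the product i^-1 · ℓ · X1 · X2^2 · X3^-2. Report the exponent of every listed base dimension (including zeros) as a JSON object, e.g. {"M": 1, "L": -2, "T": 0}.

Write exponents as rows L,I / cols i,D,ℓ,X1,X2,X3,X4:
  L: [ 0  1  1  3  0 -2  2]
  I: [ 1  0  0  0 -2  2  2]
  [L]: (-1)·0+(1)·1+(1)·3+(2)·0+(-2)·-2 = 8
  [I]: (-1)·1+(1)·0+(1)·0+(2)·-2+(-2)·2 = -9
⇒ L^8 I^-9

{"L": 8, "I": -9}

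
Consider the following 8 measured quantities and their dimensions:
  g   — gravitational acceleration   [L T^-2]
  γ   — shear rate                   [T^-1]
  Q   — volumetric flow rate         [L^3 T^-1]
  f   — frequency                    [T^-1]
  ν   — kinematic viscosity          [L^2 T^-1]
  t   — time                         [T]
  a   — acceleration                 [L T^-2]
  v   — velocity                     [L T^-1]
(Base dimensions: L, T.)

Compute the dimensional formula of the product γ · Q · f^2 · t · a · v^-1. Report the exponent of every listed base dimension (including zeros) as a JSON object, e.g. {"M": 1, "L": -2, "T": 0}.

{"L": 3, "T": -4}

Write exponents as rows L,T / cols g,γ,Q,f,ν,t,a,v:
  L: [ 1  0  3  0  2  0  1  1]
  T: [-2 -1 -1 -1 -1  1 -2 -1]
  [L]: (1)·0+(1)·3+(2)·0+(1)·0+(1)·1+(-1)·1 = 3
  [T]: (1)·-1+(1)·-1+(2)·-1+(1)·1+(1)·-2+(-1)·-1 = -4
⇒ L^3 T^-4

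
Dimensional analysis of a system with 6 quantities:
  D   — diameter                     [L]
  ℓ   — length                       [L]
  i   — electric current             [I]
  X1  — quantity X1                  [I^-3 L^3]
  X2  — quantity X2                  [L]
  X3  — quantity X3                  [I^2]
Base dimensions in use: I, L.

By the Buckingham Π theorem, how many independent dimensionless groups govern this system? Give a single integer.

Exponent matrix [I,L] × [D,ℓ,i,X1,X2,X3]:
  I: [ 0  0  1 -3  0  2]
  L: [ 1  1  0  3  1  0]
RREF → pivots at {D,i} ⇒ r = 2
Π count = n − r = 6 − 2 = 4

4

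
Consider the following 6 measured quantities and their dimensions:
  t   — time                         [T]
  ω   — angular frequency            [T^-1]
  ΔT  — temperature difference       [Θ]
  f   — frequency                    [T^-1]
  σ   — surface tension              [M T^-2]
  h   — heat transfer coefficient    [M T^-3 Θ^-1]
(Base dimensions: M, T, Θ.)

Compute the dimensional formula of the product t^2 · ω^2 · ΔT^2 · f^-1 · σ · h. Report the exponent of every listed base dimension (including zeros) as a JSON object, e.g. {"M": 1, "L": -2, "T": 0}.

{"M": 2, "T": -4, "Θ": 1}

Dimensional matrix (M×T×Θ by t×ω×ΔT×f×σ×h):
  M: [ 0  0  0  0  1  1]
  T: [ 1 -1  0 -1 -2 -3]
  Θ: [ 0  0  1  0  0 -1]
  [M]: (2)·0+(2)·0+(2)·0+(-1)·0+(1)·1+(1)·1 = 2
  [T]: (2)·1+(2)·-1+(2)·0+(-1)·-1+(1)·-2+(1)·-3 = -4
  [Θ]: (2)·0+(2)·0+(2)·1+(-1)·0+(1)·0+(1)·-1 = 1
⇒ M^2 T^-4 Θ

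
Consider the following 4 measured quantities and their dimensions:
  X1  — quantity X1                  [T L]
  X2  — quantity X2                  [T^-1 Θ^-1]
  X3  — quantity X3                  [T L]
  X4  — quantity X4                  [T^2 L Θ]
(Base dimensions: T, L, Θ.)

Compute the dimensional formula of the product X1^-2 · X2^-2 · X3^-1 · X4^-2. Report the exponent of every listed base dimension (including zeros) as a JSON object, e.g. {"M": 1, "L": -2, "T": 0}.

Exponent matrix [T,L,Θ] × [X1,X2,X3,X4]:
  T: [ 1 -1  1  2]
  L: [ 1  0  1  1]
  Θ: [ 0 -1  0  1]
  [T]: (-2)·1+(-2)·-1+(-1)·1+(-2)·2 = -5
  [L]: (-2)·1+(-2)·0+(-1)·1+(-2)·1 = -5
  [Θ]: (-2)·0+(-2)·-1+(-1)·0+(-2)·1 = 0
⇒ T^-5 L^-5

{"T": -5, "L": -5, "Θ": 0}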